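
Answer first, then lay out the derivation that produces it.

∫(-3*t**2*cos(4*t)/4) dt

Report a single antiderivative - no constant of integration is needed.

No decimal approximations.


The answer is -3*t**2*sin(4*t)/16 - 3*t*cos(4*t)/32 + 3*sin(4*t)/128.
Step 1. Integrate ∫(-3*t**2*cos(4*t)/4) dt by parts with u = t**2, dv = (-3*cos(4*t)/4) dt, so v = -3*sin(4*t)/16: now -3*t**2*sin(4*t)/16 + ∫(3*t*sin(4*t)/8) dt.
Step 2. Integrate ∫(3*t*sin(4*t)/8) dt by parts with u = t, dv = (3*sin(4*t)/8) dt, so v = -3*cos(4*t)/32: now -3*t**2*sin(4*t)/16 - 3*t*cos(4*t)/32 + ∫(3*cos(4*t)/32) dt.
Step 3. Evaluate the standard form: now -3*t**2*sin(4*t)/16 - 3*t*cos(4*t)/32 + 3*sin(4*t)/128.
Answer: -3*t**2*sin(4*t)/16 - 3*t*cos(4*t)/32 + 3*sin(4*t)/128.


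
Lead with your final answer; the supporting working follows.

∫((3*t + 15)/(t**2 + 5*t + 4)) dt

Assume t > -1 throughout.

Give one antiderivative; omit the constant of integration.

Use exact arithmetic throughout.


The answer is 4*log(t + 1) - log(t + 4).
Step 1. Decompose ∫((3*t + 15)/(t**2 + 5*t + 4)) dt by partial fractions, (3*t + 15)/(t**2 + 5*t + 4) = -1/(t + 4) + 4/(t + 1): now ∫(4/(t + 1)) dt + ∫(-1/(t + 4)) dt.
Step 2. Evaluate the standard form [assuming t > -4]: now -log(t + 4) + ∫(4/(t + 1)) dt.
Step 3. Evaluate the standard form [assuming t > -1]: now 4*log(t + 1) - log(t + 4).
Answer: 4*log(t + 1) - log(t + 4).


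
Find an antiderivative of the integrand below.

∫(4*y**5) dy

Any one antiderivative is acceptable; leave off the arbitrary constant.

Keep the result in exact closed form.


Answer: 2*y**6/3.


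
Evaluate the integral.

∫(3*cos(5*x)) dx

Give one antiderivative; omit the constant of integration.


Answer: 3*sin(5*x)/5.


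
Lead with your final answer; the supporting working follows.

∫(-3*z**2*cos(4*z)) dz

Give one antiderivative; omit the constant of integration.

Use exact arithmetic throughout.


The answer is -3*z**2*sin(4*z)/4 - 3*z*cos(4*z)/8 + 3*sin(4*z)/32.
Step 1. Integrate ∫(-3*z**2*cos(4*z)) dz by parts with u = z**2, dv = (-3*cos(4*z)) dz, so v = -3*sin(4*z)/4: now -3*z**2*sin(4*z)/4 + ∫(3*z*sin(4*z)/2) dz.
Step 2. Integrate ∫(3*z*sin(4*z)/2) dz by parts with u = z, dv = (3*sin(4*z)/2) dz, so v = -3*cos(4*z)/8: now -3*z**2*sin(4*z)/4 - 3*z*cos(4*z)/8 + ∫(3*cos(4*z)/8) dz.
Step 3. Evaluate the standard form: now -3*z**2*sin(4*z)/4 - 3*z*cos(4*z)/8 + 3*sin(4*z)/32.
Answer: -3*z**2*sin(4*z)/4 - 3*z*cos(4*z)/8 + 3*sin(4*z)/32.


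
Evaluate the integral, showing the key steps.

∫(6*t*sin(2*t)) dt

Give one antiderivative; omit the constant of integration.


Step 1. Integrate ∫(6*t*sin(2*t)) dt by parts with u = t, dv = (6*sin(2*t)) dt, so v = -3*cos(2*t): now -3*t*cos(2*t) + ∫(3*cos(2*t)) dt.
Step 2. Evaluate the standard form: now -3*t*cos(2*t) + 3*sin(2*t)/2.
Answer: -3*t*cos(2*t) + 3*sin(2*t)/2.


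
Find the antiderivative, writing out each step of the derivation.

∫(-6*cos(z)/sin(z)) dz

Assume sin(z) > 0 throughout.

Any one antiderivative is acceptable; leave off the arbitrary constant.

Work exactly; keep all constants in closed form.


Step 1. Substitute u = sin(z), turning ∫(-6*cos(z)/sin(z)) dz into ∫(-6/u) du: now ∫(-6/u) du.
Step 2. Evaluate the standard form [assuming u > 0]: now -6*log(u).
Step 3. Substitute back u = sin(z): now -6*log(sin(z)).
Answer: -6*log(sin(z)).


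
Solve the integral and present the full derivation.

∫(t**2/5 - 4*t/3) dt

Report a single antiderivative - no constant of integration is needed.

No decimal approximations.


Step 1. Rewrite: now ∫(-4*t/3) dt + ∫(t**2/5) dt.
Step 2. Evaluate the standard form: now -2*t**2/3 + ∫(t**2/5) dt.
Step 3. Evaluate the standard form: now t**3/15 - 2*t**2/3.
Answer: t**3/15 - 2*t**2/3.


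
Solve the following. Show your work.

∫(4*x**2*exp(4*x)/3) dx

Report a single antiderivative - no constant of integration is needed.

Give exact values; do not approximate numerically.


Step 1. Integrate ∫(4*x**2*exp(4*x)/3) dx by parts with u = x**2, dv = (4*exp(4*x)/3) dx, so v = exp(4*x)/3: now x**2*exp(4*x)/3 + ∫(-2*x*exp(4*x)/3) dx.
Step 2. Integrate ∫(-2*x*exp(4*x)/3) dx by parts with u = x, dv = (-2*exp(4*x)/3) dx, so v = -exp(4*x)/6: now x**2*exp(4*x)/3 - x*exp(4*x)/6 + ∫(exp(4*x)/6) dx.
Step 3. Evaluate the standard form: now x**2*exp(4*x)/3 - x*exp(4*x)/6 + exp(4*x)/24.
Answer: x**2*exp(4*x)/3 - x*exp(4*x)/6 + exp(4*x)/24.


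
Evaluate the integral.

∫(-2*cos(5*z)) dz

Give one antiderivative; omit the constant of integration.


Answer: -2*sin(5*z)/5.


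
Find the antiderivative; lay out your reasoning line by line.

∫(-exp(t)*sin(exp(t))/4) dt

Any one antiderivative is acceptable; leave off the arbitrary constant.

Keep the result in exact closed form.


Step 1. Substitute u = exp(t), turning ∫(-exp(t)*sin(exp(t))/4) dt into ∫(-sin(u)/4) du: now ∫(-sin(u)/4) du.
Step 2. Evaluate the standard form: now cos(u)/4.
Step 3. Substitute back u = exp(t): now cos(exp(t))/4.
Answer: cos(exp(t))/4.


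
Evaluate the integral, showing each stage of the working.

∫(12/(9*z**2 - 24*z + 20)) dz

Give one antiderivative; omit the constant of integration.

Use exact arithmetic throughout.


Step 1. Substitute u = 4 - 3*z, turning ∫(12/(9*z**2 - 24*z + 20)) dz into ∫(-4/(u**2 + 4)) du: now ∫(-4/(u**2 + 4)) du.
Step 2. Evaluate the standard form: now -2*atan(u/2).
Step 3. Substitute back u = 4 - 3*z: now 2*atan(3*z/2 - 2).
Answer: 2*atan(3*z/2 - 2).


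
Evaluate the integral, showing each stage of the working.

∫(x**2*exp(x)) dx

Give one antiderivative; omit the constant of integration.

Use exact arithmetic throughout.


Step 1. Integrate ∫(x**2*exp(x)) dx by parts with u = x**2, dv = (exp(x)) dx, so v = exp(x): now x**2*exp(x) + ∫(-2*x*exp(x)) dx.
Step 2. Integrate ∫(-2*x*exp(x)) dx by parts with u = x, dv = (-2*exp(x)) dx, so v = -2*exp(x): now x**2*exp(x) - 2*x*exp(x) + ∫(2*exp(x)) dx.
Step 3. Evaluate the standard form: now x**2*exp(x) - 2*x*exp(x) + 2*exp(x).
Answer: x**2*exp(x) - 2*x*exp(x) + 2*exp(x).


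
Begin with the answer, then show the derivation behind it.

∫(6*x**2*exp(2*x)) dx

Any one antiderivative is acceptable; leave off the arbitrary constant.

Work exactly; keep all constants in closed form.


The answer is 3*x**2*exp(2*x) - 3*x*exp(2*x) + 3*exp(2*x)/2.
Step 1. Integrate ∫(6*x**2*exp(2*x)) dx by parts with u = x**2, dv = (6*exp(2*x)) dx, so v = 3*exp(2*x): now 3*x**2*exp(2*x) + ∫(-6*x*exp(2*x)) dx.
Step 2. Integrate ∫(-6*x*exp(2*x)) dx by parts with u = x, dv = (-6*exp(2*x)) dx, so v = -3*exp(2*x): now 3*x**2*exp(2*x) - 3*x*exp(2*x) + ∫(3*exp(2*x)) dx.
Step 3. Evaluate the standard form: now 3*x**2*exp(2*x) - 3*x*exp(2*x) + 3*exp(2*x)/2.
Answer: 3*x**2*exp(2*x) - 3*x*exp(2*x) + 3*exp(2*x)/2.


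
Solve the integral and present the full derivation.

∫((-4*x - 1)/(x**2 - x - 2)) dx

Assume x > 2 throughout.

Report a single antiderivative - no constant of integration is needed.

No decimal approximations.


Step 1. Decompose ∫((-4*x - 1)/(x**2 - x - 2)) dx by partial fractions, (-4*x - 1)/(x**2 - x - 2) = -1/(x + 1) - 3/(x - 2): now ∫(-3/(x - 2)) dx + ∫(-1/(x + 1)) dx.
Step 2. Evaluate the standard form [assuming x > 2]: now -3*log(x - 2) + ∫(-1/(x + 1)) dx.
Step 3. Evaluate the standard form [assuming x > -1]: now -3*log(x - 2) - log(x + 1).
Answer: -3*log(x - 2) - log(x + 1).


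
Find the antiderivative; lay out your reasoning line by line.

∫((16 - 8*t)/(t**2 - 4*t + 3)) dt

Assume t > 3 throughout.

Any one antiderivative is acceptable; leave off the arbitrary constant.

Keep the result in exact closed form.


Step 1. Decompose ∫((16 - 8*t)/(t**2 - 4*t + 3)) dt by partial fractions, (16 - 8*t)/(t**2 - 4*t + 3) = -4/(t - 1) - 4/(t - 3): now ∫(-4/(t - 3)) dt + ∫(-4/(t - 1)) dt.
Step 2. Evaluate the standard form [assuming t > 3]: now -4*log(t - 3) + ∫(-4/(t - 1)) dt.
Step 3. Evaluate the standard form [assuming t > 1]: now -4*log(t - 3) - 4*log(t - 1).
Answer: -4*log(t - 3) - 4*log(t - 1).


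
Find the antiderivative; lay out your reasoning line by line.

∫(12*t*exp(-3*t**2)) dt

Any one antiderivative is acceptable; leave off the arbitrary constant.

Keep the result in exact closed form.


Step 1. Substitute u = t**2, turning ∫(12*t*exp(-3*t**2)) dt into ∫(6*exp(-3*u)) du: now ∫(6*exp(-3*u)) du.
Step 2. Evaluate the standard form: now -2*exp(-3*u).
Step 3. Substitute back u = t**2: now -2*exp(-3*t**2).
Answer: -2*exp(-3*t**2).


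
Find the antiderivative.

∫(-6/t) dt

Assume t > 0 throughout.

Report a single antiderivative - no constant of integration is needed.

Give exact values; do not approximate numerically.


Answer: -6*log(t).


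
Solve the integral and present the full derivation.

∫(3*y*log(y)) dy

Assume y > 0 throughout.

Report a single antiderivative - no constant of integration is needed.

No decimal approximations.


Step 1. Integrate ∫(3*y*log(y)) dy by parts with u = log(y), dv = (3*y) dy, so v = 3*y**2/2 [assuming y > 0]: now 3*y**2*log(y)/2 + ∫(-3*y/2) dy.
Step 2. Evaluate the standard form: now 3*y**2*log(y)/2 - 3*y**2/4.
Answer: 3*y**2*log(y)/2 - 3*y**2/4.


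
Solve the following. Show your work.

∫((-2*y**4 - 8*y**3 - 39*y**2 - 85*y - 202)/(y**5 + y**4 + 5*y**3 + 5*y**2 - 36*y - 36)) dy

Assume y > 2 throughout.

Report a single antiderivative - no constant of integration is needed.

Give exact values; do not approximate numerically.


Step 1. Decompose ∫((-2*y**4 - 8*y**3 - 39*y**2 - 85*y - 202)/(y**5 + y**4 + 5*y**3 + 5*y**2 - 36*y - 36)) dy by partial fractions, (-2*y**4 - 8*y**3 - 39*y**2 - 85*y - 202)/(y**5 + y**4 + 5*y**3 + 5*y**2 - 36*y - 36) = 1/(y**2 + 9) - 3/(y + 2) + 5/(y + 1) - 4/(y - 2): now ∫(-4/(y - 2)) dy + ∫(5/(y + 1)) dy + ∫(-3/(y + 2)) dy + ∫(1/(y**2 + 9)) dy.
Step 2. Evaluate the standard form [assuming y > -1]: now 5*log(y + 1) + ∫(-4/(y - 2)) dy + ∫(-3/(y + 2)) dy + ∫(1/(y**2 + 9)) dy.
Step 3. Evaluate the standard form [assuming y > 2]: now -4*log(y - 2) + 5*log(y + 1) + ∫(-3/(y + 2)) dy + ∫(1/(y**2 + 9)) dy.
Step 4. Evaluate the standard form [assuming y > -2]: now -4*log(y - 2) + 5*log(y + 1) - 3*log(y + 2) + ∫(1/(y**2 + 9)) dy.
Step 5. Evaluate the standard form: now -4*log(y - 2) + 5*log(y + 1) - 3*log(y + 2) + atan(y/3)/3.
Answer: -4*log(y - 2) + 5*log(y + 1) - 3*log(y + 2) + atan(y/3)/3.


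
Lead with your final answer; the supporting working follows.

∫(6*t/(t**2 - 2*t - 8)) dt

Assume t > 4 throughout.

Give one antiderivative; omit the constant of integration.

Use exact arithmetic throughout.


The answer is 4*log(t - 4) + 2*log(t + 2).
Step 1. Decompose ∫(6*t/(t**2 - 2*t - 8)) dt by partial fractions, 6*t/(t**2 - 2*t - 8) = 2/(t + 2) + 4/(t - 4): now ∫(4/(t - 4)) dt + ∫(2/(t + 2)) dt.
Step 2. Evaluate the standard form [assuming t > -2]: now 2*log(t + 2) + ∫(4/(t - 4)) dt.
Step 3. Evaluate the standard form [assuming t > 4]: now 4*log(t - 4) + 2*log(t + 2).
Answer: 4*log(t - 4) + 2*log(t + 2).


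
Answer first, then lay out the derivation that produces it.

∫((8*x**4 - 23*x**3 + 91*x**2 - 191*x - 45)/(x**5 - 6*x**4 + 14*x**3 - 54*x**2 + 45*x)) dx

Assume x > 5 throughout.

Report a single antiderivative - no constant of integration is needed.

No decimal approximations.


The answer is -log(x) + 5*log(x - 5) + 4*log(x - 1) - 4*atan(x/3)/3.
Step 1. Decompose ∫((8*x**4 - 23*x**3 + 91*x**2 - 191*x - 45)/(x**5 - 6*x**4 + 14*x**3 - 54*x**2 + 45*x)) dx by partial fractions, (8*x**4 - 23*x**3 + 91*x**2 - 191*x - 45)/(x**5 - 6*x**4 + 14*x**3 - 54*x**2 + 45*x) = -4/(x**2 + 9) + 4/(x - 1) + 5/(x - 5) - 1/x: now ∫(-1/x) dx + ∫(5/(x - 5)) dx + ∫(4/(x - 1)) dx + ∫(-4/(x**2 + 9)) dx.
Step 2. Evaluate the standard form [assuming x > 0]: now -log(x) + ∫(5/(x - 5)) dx + ∫(4/(x - 1)) dx + ∫(-4/(x**2 + 9)) dx.
Step 3. Evaluate the standard form [assuming x > 1]: now -log(x) + 4*log(x - 1) + ∫(5/(x - 5)) dx + ∫(-4/(x**2 + 9)) dx.
Step 4. Evaluate the standard form [assuming x > 5]: now -log(x) + 5*log(x - 5) + 4*log(x - 1) + ∫(-4/(x**2 + 9)) dx.
Step 5. Evaluate the standard form: now -log(x) + 5*log(x - 5) + 4*log(x - 1) - 4*atan(x/3)/3.
Answer: -log(x) + 5*log(x - 5) + 4*log(x - 1) - 4*atan(x/3)/3.


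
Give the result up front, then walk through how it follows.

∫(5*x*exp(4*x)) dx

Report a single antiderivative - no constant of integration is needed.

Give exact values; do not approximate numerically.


The answer is 5*x*exp(4*x)/4 - 5*exp(4*x)/16.
Step 1. Integrate ∫(5*x*exp(4*x)) dx by parts with u = x, dv = (5*exp(4*x)) dx, so v = 5*exp(4*x)/4: now 5*x*exp(4*x)/4 + ∫(-5*exp(4*x)/4) dx.
Step 2. Evaluate the standard form: now 5*x*exp(4*x)/4 - 5*exp(4*x)/16.
Answer: 5*x*exp(4*x)/4 - 5*exp(4*x)/16.


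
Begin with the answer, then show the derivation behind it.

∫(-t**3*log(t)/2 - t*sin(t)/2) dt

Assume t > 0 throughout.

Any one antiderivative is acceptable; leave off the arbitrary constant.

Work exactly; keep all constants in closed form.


The answer is -t**4*log(t)/8 + t**4/32 + t*cos(t)/2 - sin(t)/2.
Step 1. Rewrite: now ∫(-t*sin(t)/2) dt + ∫(-t**3*log(t)/2) dt.
Step 2. Integrate ∫(-t*sin(t)/2) dt by parts with u = t, dv = (-sin(t)/2) dt, so v = cos(t)/2: now t*cos(t)/2 + ∫(-t**3*log(t)/2) dt + ∫(-cos(t)/2) dt.
Step 3. Evaluate the standard form: now t*cos(t)/2 - sin(t)/2 + ∫(-t**3*log(t)/2) dt.
Step 4. Integrate ∫(-t**3*log(t)/2) dt by parts with u = log(t), dv = (-t**3/2) dt, so v = -t**4/8 [assuming t > 0]: now -t**4*log(t)/8 + t*cos(t)/2 - sin(t)/2 + ∫(t**3/8) dt.
Step 5. Evaluate the standard form: now -t**4*log(t)/8 + t**4/32 + t*cos(t)/2 - sin(t)/2.
Answer: -t**4*log(t)/8 + t**4/32 + t*cos(t)/2 - sin(t)/2.


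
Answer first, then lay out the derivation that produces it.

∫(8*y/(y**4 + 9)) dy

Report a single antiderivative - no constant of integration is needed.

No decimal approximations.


The answer is 4*atan(y**2/3)/3.
Step 1. Substitute u = y**2, turning ∫(8*y/(y**4 + 9)) dy into ∫(4/(u**2 + 9)) du: now ∫(4/(u**2 + 9)) du.
Step 2. Evaluate the standard form: now 4*atan(u/3)/3.
Step 3. Substitute back u = y**2: now 4*atan(y**2/3)/3.
Answer: 4*atan(y**2/3)/3.


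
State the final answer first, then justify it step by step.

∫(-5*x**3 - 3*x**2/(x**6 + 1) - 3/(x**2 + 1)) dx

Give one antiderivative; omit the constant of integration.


The answer is -5*x**4/4 - 3*atan(x) - atan(x**3).
Step 1. Rewrite: now ∫(-5*x**3) dx + ∫(-3*x**2/(x**6 + 1)) dx + ∫(-3/(x**2 + 1)) dx.
Step 2. Substitute u = x**3, turning ∫(-3*x**2/(x**6 + 1)) dx into ∫(-1/(u**2 + 1)) du: now ∫(-5*x**3) dx + ∫(-1/(u**2 + 1)) du + ∫(-3/(x**2 + 1)) dx.
Step 3. Evaluate the standard form: now -atan(u) + ∫(-5*x**3) dx + ∫(-3/(x**2 + 1)) dx.
Step 4. Substitute back u = x**3: now -atan(x**3) + ∫(-5*x**3) dx + ∫(-3/(x**2 + 1)) dx.
Step 5. Evaluate the standard form: now -5*x**4/4 - atan(x**3) + ∫(-3/(x**2 + 1)) dx.
Step 6. Evaluate the standard form: now -5*x**4/4 - 3*atan(x) - atan(x**3).
Answer: -5*x**4/4 - 3*atan(x) - atan(x**3).


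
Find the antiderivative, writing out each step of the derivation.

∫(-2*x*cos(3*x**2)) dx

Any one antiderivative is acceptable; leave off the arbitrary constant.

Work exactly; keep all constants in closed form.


Step 1. Substitute u = x**2, turning ∫(-2*x*cos(3*x**2)) dx into ∫(-cos(3*u)) du: now ∫(-cos(3*u)) du.
Step 2. Evaluate the standard form: now -sin(3*u)/3.
Step 3. Substitute back u = x**2: now -sin(3*x**2)/3.
Answer: -sin(3*x**2)/3.


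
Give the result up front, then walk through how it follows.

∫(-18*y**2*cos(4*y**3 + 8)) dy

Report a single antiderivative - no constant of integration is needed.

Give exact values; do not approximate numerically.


The answer is -3*sin(4*y**3 + 8)/2.
Step 1. Substitute u = y**3 + 2, turning ∫(-18*y**2*cos(4*y**3 + 8)) dy into ∫(-6*cos(4*u)) du: now ∫(-6*cos(4*u)) du.
Step 2. Evaluate the standard form: now -3*sin(4*u)/2.
Step 3. Substitute back u = y**3 + 2: now -3*sin(4*y**3 + 8)/2.
Answer: -3*sin(4*y**3 + 8)/2.


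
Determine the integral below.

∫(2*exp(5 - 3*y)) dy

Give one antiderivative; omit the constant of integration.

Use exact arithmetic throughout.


Answer: -2*exp(5 - 3*y)/3.


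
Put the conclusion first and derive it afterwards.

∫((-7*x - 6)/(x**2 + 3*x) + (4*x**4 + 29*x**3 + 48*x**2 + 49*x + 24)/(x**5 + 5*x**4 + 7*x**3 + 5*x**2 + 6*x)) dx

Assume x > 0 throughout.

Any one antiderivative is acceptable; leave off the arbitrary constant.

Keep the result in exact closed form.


The answer is 2*log(x) + 5*log(x + 2) - 10*log(x + 3) + 4*atan(x).
Step 1. Rewrite: now ∫((-7*x - 6)/(x**2 + 3*x)) dx + ∫((4*x**4 + 29*x**3 + 48*x**2 + 49*x + 24)/(x**5 + 5*x**4 + 7*x**3 + 5*x**2 + 6*x)) dx.
Step 2. Decompose ∫((-7*x - 6)/(x**2 + 3*x)) dx by partial fractions, (-7*x - 6)/(x**2 + 3*x) = -5/(x + 3) - 2/x: now ∫(-2/x) dx + ∫((4*x**4 + 29*x**3 + 48*x**2 + 49*x + 24)/(x**5 + 5*x**4 + 7*x**3 + 5*x**2 + 6*x)) dx + ∫(-5/(x + 3)) dx.
Step 3. Evaluate the standard form [assuming x > 0]: now -2*log(x) + ∫((4*x**4 + 29*x**3 + 48*x**2 + 49*x + 24)/(x**5 + 5*x**4 + 7*x**3 + 5*x**2 + 6*x)) dx + ∫(-5/(x + 3)) dx.
Step 4. Evaluate the standard form [assuming x > -3]: now -2*log(x) - 5*log(x + 3) + ∫((4*x**4 + 29*x**3 + 48*x**2 + 49*x + 24)/(x**5 + 5*x**4 + 7*x**3 + 5*x**2 + 6*x)) dx.
Step 5. Decompose ∫((4*x**4 + 29*x**3 + 48*x**2 + 49*x + 24)/(x**5 + 5*x**4 + 7*x**3 + 5*x**2 + 6*x)) dx by partial fractions, (4*x**4 + 29*x**3 + 48*x**2 + 49*x + 24)/(x**5 + 5*x**4 + 7*x**3 + 5*x**2 + 6*x) = 4/(x**2 + 1) - 5/(x + 3) + 5/(x + 2) + 4/x: now -2*log(x) - 5*log(x + 3) + ∫(4/x) dx + ∫(5/(x + 2)) dx + ∫(-5/(x + 3)) dx + ∫(4/(x**2 + 1)) dx.
Step 6. Evaluate the standard form [assuming x > -2]: now -2*log(x) + 5*log(x + 2) - 5*log(x + 3) + ∫(4/x) dx + ∫(-5/(x + 3)) dx + ∫(4/(x**2 + 1)) dx.
Step 7. Evaluate the standard form [assuming x > 0]: now 2*log(x) + 5*log(x + 2) - 5*log(x + 3) + ∫(-5/(x + 3)) dx + ∫(4/(x**2 + 1)) dx.
Step 8. Evaluate the standard form [assuming x > -3]: now 2*log(x) + 5*log(x + 2) - 10*log(x + 3) + ∫(4/(x**2 + 1)) dx.
Step 9. Evaluate the standard form: now 2*log(x) + 5*log(x + 2) - 10*log(x + 3) + 4*atan(x).
Answer: 2*log(x) + 5*log(x + 2) - 10*log(x + 3) + 4*atan(x).


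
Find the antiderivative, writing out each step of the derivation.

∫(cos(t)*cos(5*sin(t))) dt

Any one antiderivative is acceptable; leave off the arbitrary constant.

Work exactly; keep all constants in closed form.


Step 1. Substitute u = sin(t), turning ∫(cos(t)*cos(5*sin(t))) dt into ∫(cos(5*u)) du: now ∫(cos(5*u)) du.
Step 2. Evaluate the standard form: now sin(5*u)/5.
Step 3. Substitute back u = sin(t): now sin(5*sin(t))/5.
Answer: sin(5*sin(t))/5.


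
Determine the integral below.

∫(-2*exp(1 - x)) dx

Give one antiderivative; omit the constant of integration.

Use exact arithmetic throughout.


Answer: 2*exp(1 - x).


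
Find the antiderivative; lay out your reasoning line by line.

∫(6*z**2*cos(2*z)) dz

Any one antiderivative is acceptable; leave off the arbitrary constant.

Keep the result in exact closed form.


Step 1. Integrate ∫(6*z**2*cos(2*z)) dz by parts with u = z**2, dv = (6*cos(2*z)) dz, so v = 3*sin(2*z): now 3*z**2*sin(2*z) + ∫(-6*z*sin(2*z)) dz.
Step 2. Integrate ∫(-6*z*sin(2*z)) dz by parts with u = z, dv = (-6*sin(2*z)) dz, so v = 3*cos(2*z): now 3*z**2*sin(2*z) + 3*z*cos(2*z) + ∫(-3*cos(2*z)) dz.
Step 3. Evaluate the standard form: now 3*z**2*sin(2*z) + 3*z*cos(2*z) - 3*sin(2*z)/2.
Answer: 3*z**2*sin(2*z) + 3*z*cos(2*z) - 3*sin(2*z)/2.


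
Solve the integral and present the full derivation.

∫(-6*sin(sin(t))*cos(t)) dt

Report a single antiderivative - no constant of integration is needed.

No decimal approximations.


Step 1. Substitute u = sin(t), turning ∫(-6*sin(sin(t))*cos(t)) dt into ∫(-6*sin(u)) du: now ∫(-6*sin(u)) du.
Step 2. Evaluate the standard form: now 6*cos(u).
Step 3. Substitute back u = sin(t): now 6*cos(sin(t)).
Answer: 6*cos(sin(t)).


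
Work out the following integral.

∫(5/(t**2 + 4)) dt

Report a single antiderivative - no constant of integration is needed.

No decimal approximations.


Answer: 5*atan(t/2)/2.


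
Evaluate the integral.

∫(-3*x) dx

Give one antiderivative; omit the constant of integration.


Answer: -3*x**2/2.


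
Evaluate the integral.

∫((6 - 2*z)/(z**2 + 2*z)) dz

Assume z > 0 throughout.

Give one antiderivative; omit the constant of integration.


Answer: 3*log(z) - 5*log(z + 2).


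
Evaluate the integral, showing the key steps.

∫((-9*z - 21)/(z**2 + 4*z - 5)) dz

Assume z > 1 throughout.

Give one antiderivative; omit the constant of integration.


Step 1. Decompose ∫((-9*z - 21)/(z**2 + 4*z - 5)) dz by partial fractions, (-9*z - 21)/(z**2 + 4*z - 5) = -4/(z + 5) - 5/(z - 1): now ∫(-5/(z - 1)) dz + ∫(-4/(z + 5)) dz.
Step 2. Evaluate the standard form [assuming z > 1]: now -5*log(z - 1) + ∫(-4/(z + 5)) dz.
Step 3. Evaluate the standard form [assuming z > -5]: now -5*log(z - 1) - 4*log(z + 5).
Answer: -5*log(z - 1) - 4*log(z + 5).


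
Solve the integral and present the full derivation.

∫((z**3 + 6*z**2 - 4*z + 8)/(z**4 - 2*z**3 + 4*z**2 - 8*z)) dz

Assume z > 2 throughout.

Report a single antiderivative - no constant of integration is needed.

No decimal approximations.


Step 1. Decompose ∫((z**3 + 6*z**2 - 4*z + 8)/(z**4 - 2*z**3 + 4*z**2 - 8*z)) dz by partial fractions, (z**3 + 6*z**2 - 4*z + 8)/(z**4 - 2*z**3 + 4*z**2 - 8*z) = 4/(z**2 + 4) + 2/(z - 2) - 1/z: now ∫(-1/z) dz + ∫(2/(z - 2)) dz + ∫(4/(z**2 + 4)) dz.
Step 2. Evaluate the standard form [assuming z > 2]: now 2*log(z - 2) + ∫(-1/z) dz + ∫(4/(z**2 + 4)) dz.
Step 3. Evaluate the standard form [assuming z > 0]: now -log(z) + 2*log(z - 2) + ∫(4/(z**2 + 4)) dz.
Step 4. Evaluate the standard form: now -log(z) + 2*log(z - 2) + 2*atan(z/2).
Answer: -log(z) + 2*log(z - 2) + 2*atan(z/2).


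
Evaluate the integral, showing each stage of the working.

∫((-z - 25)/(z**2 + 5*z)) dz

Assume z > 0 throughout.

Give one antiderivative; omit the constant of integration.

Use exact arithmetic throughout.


Step 1. Decompose ∫((-z - 25)/(z**2 + 5*z)) dz by partial fractions, (-z - 25)/(z**2 + 5*z) = 4/(z + 5) - 5/z: now ∫(-5/z) dz + ∫(4/(z + 5)) dz.
Step 2. Evaluate the standard form [assuming z > 0]: now -5*log(z) + ∫(4/(z + 5)) dz.
Step 3. Evaluate the standard form [assuming z > -5]: now -5*log(z) + 4*log(z + 5).
Answer: -5*log(z) + 4*log(z + 5).


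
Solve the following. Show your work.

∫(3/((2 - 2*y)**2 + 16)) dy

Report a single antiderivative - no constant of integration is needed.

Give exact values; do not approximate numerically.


Step 1. Substitute u = 2 - 2*y, turning ∫(3/((2 - 2*y)**2 + 16)) dy into ∫(-3/(2*(u**2 + 16))) du: now ∫(-3/(2*(u**2 + 16))) du.
Step 2. Evaluate the standard form: now -3*atan(u/4)/8.
Step 3. Substitute back u = 2 - 2*y: now 3*atan(y/2 - 1/2)/8.
Answer: 3*atan(y/2 - 1/2)/8.


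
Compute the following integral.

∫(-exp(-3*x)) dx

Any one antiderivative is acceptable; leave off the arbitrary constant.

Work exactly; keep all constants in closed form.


Answer: exp(-3*x)/3.


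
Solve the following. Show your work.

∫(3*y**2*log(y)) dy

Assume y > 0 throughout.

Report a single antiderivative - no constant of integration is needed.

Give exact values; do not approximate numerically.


Step 1. Integrate ∫(3*y**2*log(y)) dy by parts with u = log(y), dv = (3*y**2) dy, so v = y**3 [assuming y > 0]: now y**3*log(y) + ∫(-y**2) dy.
Step 2. Evaluate the standard form: now y**3*log(y) - y**3/3.
Answer: y**3*log(y) - y**3/3.


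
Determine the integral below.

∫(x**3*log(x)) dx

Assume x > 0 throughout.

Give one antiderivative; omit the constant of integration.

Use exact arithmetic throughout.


Answer: x**4*log(x)/4 - x**4/16.


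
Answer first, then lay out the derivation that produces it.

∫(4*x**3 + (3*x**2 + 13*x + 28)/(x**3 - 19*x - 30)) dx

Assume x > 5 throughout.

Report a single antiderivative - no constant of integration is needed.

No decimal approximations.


The answer is x**4 + 3*log(x - 5) - 2*log(x + 2) + 2*log(x + 3).
Step 1. Rewrite: now ∫(4*x**3) dx + ∫((3*x**2 + 13*x + 28)/(x**3 - 19*x - 30)) dx.
Step 2. Evaluate the standard form: now x**4 + ∫((3*x**2 + 13*x + 28)/(x**3 - 19*x - 30)) dx.
Step 3. Decompose ∫((3*x**2 + 13*x + 28)/(x**3 - 19*x - 30)) dx by partial fractions, (3*x**2 + 13*x + 28)/(x**3 - 19*x - 30) = 2/(x + 3) - 2/(x + 2) + 3/(x - 5): now x**4 + ∫(3/(x - 5)) dx + ∫(-2/(x + 2)) dx + ∫(2/(x + 3)) dx.
Step 4. Evaluate the standard form [assuming x > -2]: now x**4 - 2*log(x + 2) + ∫(3/(x - 5)) dx + ∫(2/(x + 3)) dx.
Step 5. Evaluate the standard form [assuming x > 5]: now x**4 + 3*log(x - 5) - 2*log(x + 2) + ∫(2/(x + 3)) dx.
Step 6. Evaluate the standard form [assuming x > -3]: now x**4 + 3*log(x - 5) - 2*log(x + 2) + 2*log(x + 3).
Answer: x**4 + 3*log(x - 5) - 2*log(x + 2) + 2*log(x + 3).


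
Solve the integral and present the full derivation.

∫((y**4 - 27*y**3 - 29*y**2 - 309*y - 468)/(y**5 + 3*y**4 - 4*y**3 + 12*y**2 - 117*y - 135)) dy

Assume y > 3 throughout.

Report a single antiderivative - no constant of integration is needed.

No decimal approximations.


Step 1. Decompose ∫((y**4 - 27*y**3 - 29*y**2 - 309*y - 468)/(y**5 + 3*y**4 - 4*y**3 + 12*y**2 - 117*y - 135)) dy by partial fractions, (y**4 - 27*y**3 - 29*y**2 - 309*y - 468)/(y**5 + 3*y**4 - 4*y**3 + 12*y**2 - 117*y - 135) = 3/(y**2 + 9) + 4/(y + 5) + 1/(y + 1) - 4/(y - 3): now ∫(-4/(y - 3)) dy + ∫(1/(y + 1)) dy + ∫(4/(y + 5)) dy + ∫(3/(y**2 + 9)) dy.
Step 2. Evaluate the standard form [assuming y > -1]: now log(y + 1) + ∫(-4/(y - 3)) dy + ∫(4/(y + 5)) dy + ∫(3/(y**2 + 9)) dy.
Step 3. Evaluate the standard form [assuming y > -5]: now log(y + 1) + 4*log(y + 5) + ∫(-4/(y - 3)) dy + ∫(3/(y**2 + 9)) dy.
Step 4. Evaluate the standard form [assuming y > 3]: now -4*log(y - 3) + log(y + 1) + 4*log(y + 5) + ∫(3/(y**2 + 9)) dy.
Step 5. Evaluate the standard form: now -4*log(y - 3) + log(y + 1) + 4*log(y + 5) + atan(y/3).
Answer: -4*log(y - 3) + log(y + 1) + 4*log(y + 5) + atan(y/3).


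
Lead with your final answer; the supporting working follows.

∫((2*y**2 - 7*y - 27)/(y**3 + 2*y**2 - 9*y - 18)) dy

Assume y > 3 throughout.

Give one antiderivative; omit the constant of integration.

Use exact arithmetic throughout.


The answer is -log(y - 3) + log(y + 2) + 2*log(y + 3).
Step 1. Decompose ∫((2*y**2 - 7*y - 27)/(y**3 + 2*y**2 - 9*y - 18)) dy by partial fractions, (2*y**2 - 7*y - 27)/(y**3 + 2*y**2 - 9*y - 18) = 2/(y + 3) + 1/(y + 2) - 1/(y - 3): now ∫(-1/(y - 3)) dy + ∫(1/(y + 2)) dy + ∫(2/(y + 3)) dy.
Step 2. Evaluate the standard form [assuming y > -3]: now 2*log(y + 3) + ∫(-1/(y - 3)) dy + ∫(1/(y + 2)) dy.
Step 3. Evaluate the standard form [assuming y > 3]: now -log(y - 3) + 2*log(y + 3) + ∫(1/(y + 2)) dy.
Step 4. Evaluate the standard form [assuming y > -2]: now -log(y - 3) + log(y + 2) + 2*log(y + 3).
Answer: -log(y - 3) + log(y + 2) + 2*log(y + 3).


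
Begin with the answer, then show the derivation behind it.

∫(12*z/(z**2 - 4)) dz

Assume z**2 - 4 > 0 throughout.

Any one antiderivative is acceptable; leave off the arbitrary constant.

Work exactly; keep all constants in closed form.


The answer is 6*log(z**2 - 4).
Step 1. Substitute u = z**2 - 4, turning ∫(12*z/(z**2 - 4)) dz into ∫(6/u) du: now ∫(6/u) du.
Step 2. Evaluate the standard form [assuming u > 0]: now 6*log(u).
Step 3. Substitute back u = z**2 - 4: now 6*log(z**2 - 4).
Answer: 6*log(z**2 - 4).


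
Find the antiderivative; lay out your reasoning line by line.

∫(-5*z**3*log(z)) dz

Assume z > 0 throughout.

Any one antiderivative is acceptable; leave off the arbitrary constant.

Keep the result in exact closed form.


Step 1. Integrate ∫(-5*z**3*log(z)) dz by parts with u = log(z), dv = (-5*z**3) dz, so v = -5*z**4/4 [assuming z > 0]: now -5*z**4*log(z)/4 + ∫(5*z**3/4) dz.
Step 2. Evaluate the standard form: now -5*z**4*log(z)/4 + 5*z**4/16.
Answer: -5*z**4*log(z)/4 + 5*z**4/16.


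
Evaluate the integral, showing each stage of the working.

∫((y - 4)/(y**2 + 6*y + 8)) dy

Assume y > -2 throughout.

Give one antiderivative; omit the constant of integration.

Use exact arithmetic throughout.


Step 1. Decompose ∫((y - 4)/(y**2 + 6*y + 8)) dy by partial fractions, (y - 4)/(y**2 + 6*y + 8) = 4/(y + 4) - 3/(y + 2): now ∫(-3/(y + 2)) dy + ∫(4/(y + 4)) dy.
Step 2. Evaluate the standard form [assuming y > -4]: now 4*log(y + 4) + ∫(-3/(y + 2)) dy.
Step 3. Evaluate the standard form [assuming y > -2]: now -3*log(y + 2) + 4*log(y + 4).
Answer: -3*log(y + 2) + 4*log(y + 4).


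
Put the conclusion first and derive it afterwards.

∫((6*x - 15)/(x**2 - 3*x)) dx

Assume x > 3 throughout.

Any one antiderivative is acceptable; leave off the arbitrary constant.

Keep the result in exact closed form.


The answer is 5*log(x) + log(x - 3).
Step 1. Decompose ∫((6*x - 15)/(x**2 - 3*x)) dx by partial fractions, (6*x - 15)/(x**2 - 3*x) = 1/(x - 3) + 5/x: now ∫(5/x) dx + ∫(1/(x - 3)) dx.
Step 2. Evaluate the standard form [assuming x > 3]: now log(x - 3) + ∫(5/x) dx.
Step 3. Evaluate the standard form [assuming x > 0]: now 5*log(x) + log(x - 3).
Answer: 5*log(x) + log(x - 3).


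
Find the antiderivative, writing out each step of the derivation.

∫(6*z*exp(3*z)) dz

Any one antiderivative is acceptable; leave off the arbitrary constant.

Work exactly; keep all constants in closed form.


Step 1. Integrate ∫(6*z*exp(3*z)) dz by parts with u = z, dv = (6*exp(3*z)) dz, so v = 2*exp(3*z): now 2*z*exp(3*z) + ∫(-2*exp(3*z)) dz.
Step 2. Evaluate the standard form: now 2*z*exp(3*z) - 2*exp(3*z)/3.
Answer: 2*z*exp(3*z) - 2*exp(3*z)/3.


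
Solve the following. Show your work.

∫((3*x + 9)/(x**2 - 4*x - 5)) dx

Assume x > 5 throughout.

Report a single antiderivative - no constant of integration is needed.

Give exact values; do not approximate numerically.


Step 1. Decompose ∫((3*x + 9)/(x**2 - 4*x - 5)) dx by partial fractions, (3*x + 9)/(x**2 - 4*x - 5) = -1/(x + 1) + 4/(x - 5): now ∫(4/(x - 5)) dx + ∫(-1/(x + 1)) dx.
Step 2. Evaluate the standard form [assuming x > -1]: now -log(x + 1) + ∫(4/(x - 5)) dx.
Step 3. Evaluate the standard form [assuming x > 5]: now 4*log(x - 5) - log(x + 1).
Answer: 4*log(x - 5) - log(x + 1).


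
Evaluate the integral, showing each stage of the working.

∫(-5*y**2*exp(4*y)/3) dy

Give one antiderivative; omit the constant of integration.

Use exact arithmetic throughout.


Step 1. Integrate ∫(-5*y**2*exp(4*y)/3) dy by parts with u = y**2, dv = (-5*exp(4*y)/3) dy, so v = -5*exp(4*y)/12: now -5*y**2*exp(4*y)/12 + ∫(5*y*exp(4*y)/6) dy.
Step 2. Integrate ∫(5*y*exp(4*y)/6) dy by parts with u = y, dv = (5*exp(4*y)/6) dy, so v = 5*exp(4*y)/24: now -5*y**2*exp(4*y)/12 + 5*y*exp(4*y)/24 + ∫(-5*exp(4*y)/24) dy.
Step 3. Evaluate the standard form: now -5*y**2*exp(4*y)/12 + 5*y*exp(4*y)/24 - 5*exp(4*y)/96.
Answer: -5*y**2*exp(4*y)/12 + 5*y*exp(4*y)/24 - 5*exp(4*y)/96.


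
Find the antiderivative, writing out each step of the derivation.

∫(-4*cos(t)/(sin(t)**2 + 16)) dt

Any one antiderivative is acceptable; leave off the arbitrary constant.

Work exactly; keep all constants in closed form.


Step 1. Substitute u = sin(t), turning ∫(-4*cos(t)/(sin(t)**2 + 16)) dt into ∫(-4/(u**2 + 16)) du: now ∫(-4/(u**2 + 16)) du.
Step 2. Evaluate the standard form: now -atan(u/4).
Step 3. Substitute back u = sin(t): now -atan(sin(t)/4).
Answer: -atan(sin(t)/4).


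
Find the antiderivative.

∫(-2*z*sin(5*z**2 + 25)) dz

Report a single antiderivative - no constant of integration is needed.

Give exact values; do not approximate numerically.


Answer: cos(5*z**2 + 25)/5.


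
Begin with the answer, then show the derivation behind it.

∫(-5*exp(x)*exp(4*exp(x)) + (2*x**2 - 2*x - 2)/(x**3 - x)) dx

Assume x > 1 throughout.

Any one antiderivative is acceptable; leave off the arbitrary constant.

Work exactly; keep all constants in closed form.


The answer is -5*exp(4*exp(x))/4 + 2*log(x) - log(x - 1) + log(x + 1).
Step 1. Rewrite: now ∫((2*x**2 - 2*x - 2)/(x**3 - x)) dx + ∫(-5*exp(x)*exp(4*exp(x))) dx.
Step 2. Substitute u = exp(x), turning ∫(-5*exp(x)*exp(4*exp(x))) dx into ∫(-5*exp(4*u)) du: now ∫((2*x**2 - 2*x - 2)/(x**3 - x)) dx + ∫(-5*exp(4*u)) du.
Step 3. Evaluate the standard form: now -5*exp(4*u)/4 + ∫((2*x**2 - 2*x - 2)/(x**3 - x)) dx.
Step 4. Substitute back u = exp(x): now -5*exp(4*exp(x))/4 + ∫((2*x**2 - 2*x - 2)/(x**3 - x)) dx.
Step 5. Decompose ∫((2*x**2 - 2*x - 2)/(x**3 - x)) dx by partial fractions, (2*x**2 - 2*x - 2)/(x**3 - x) = 1/(x + 1) - 1/(x - 1) + 2/x: now -5*exp(4*exp(x))/4 + ∫(2/x) dx + ∫(-1/(x - 1)) dx + ∫(1/(x + 1)) dx.
Step 6. Evaluate the standard form [assuming x > -1]: now -5*exp(4*exp(x))/4 + log(x + 1) + ∫(2/x) dx + ∫(-1/(x - 1)) dx.
Step 7. Evaluate the standard form [assuming x > 1]: now -5*exp(4*exp(x))/4 - log(x - 1) + log(x + 1) + ∫(2/x) dx.
Step 8. Evaluate the standard form [assuming x > 0]: now -5*exp(4*exp(x))/4 + 2*log(x) - log(x - 1) + log(x + 1).
Answer: -5*exp(4*exp(x))/4 + 2*log(x) - log(x - 1) + log(x + 1).


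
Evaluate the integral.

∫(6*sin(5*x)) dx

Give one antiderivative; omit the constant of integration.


Answer: -6*cos(5*x)/5.


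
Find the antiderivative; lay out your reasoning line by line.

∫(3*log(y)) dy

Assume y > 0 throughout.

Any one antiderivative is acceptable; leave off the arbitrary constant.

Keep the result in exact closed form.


Step 1. Integrate ∫(3*log(y)) dy by parts with u = log(y), dv = (3) dy, so v = 3*y [assuming y > 0]: now 3*y*log(y) + ∫(-3) dy.
Step 2. Evaluate the standard form: now 3*y*log(y) - 3*y.
Answer: 3*y*log(y) - 3*y.


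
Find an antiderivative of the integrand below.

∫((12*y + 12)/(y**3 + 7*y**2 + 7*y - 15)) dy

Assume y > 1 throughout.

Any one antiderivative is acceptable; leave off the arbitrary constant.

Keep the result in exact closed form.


Answer: log(y - 1) + 3*log(y + 3) - 4*log(y + 5).


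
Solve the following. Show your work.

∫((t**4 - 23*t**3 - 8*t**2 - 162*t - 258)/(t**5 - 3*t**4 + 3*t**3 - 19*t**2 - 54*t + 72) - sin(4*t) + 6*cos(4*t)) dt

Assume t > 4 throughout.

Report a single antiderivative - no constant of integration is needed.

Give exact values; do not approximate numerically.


Step 1. Rewrite: now ∫((t**4 - 23*t**3 - 8*t**2 - 162*t - 258)/(t**5 - 3*t**4 + 3*t**3 - 19*t**2 - 54*t + 72)) dt + ∫(-sin(4*t)) dt + ∫(6*cos(4*t)) dt.
Step 2. Evaluate the standard form: now cos(4*t)/4 + ∫((t**4 - 23*t**3 - 8*t**2 - 162*t - 258)/(t**5 - 3*t**4 + 3*t**3 - 19*t**2 - 54*t + 72)) dt + ∫(6*cos(4*t)) dt.
Step 3. Decompose ∫((t**4 - 23*t**3 - 8*t**2 - 162*t - 258)/(t**5 - 3*t**4 + 3*t**3 - 19*t**2 - 54*t + 72)) dt by partial fractions, (t**4 - 23*t**3 - 8*t**2 - 162*t - 258)/(t**5 - 3*t**4 + 3*t**3 - 19*t**2 - 54*t + 72) = -3/(t**2 + 9) + 1/(t + 2) + 5/(t - 1) - 5/(t - 4): now cos(4*t)/4 + ∫(-5/(t - 4)) dt + ∫(5/(t - 1)) dt + ∫(1/(t + 2)) dt + ∫(-3/(t**2 + 9)) dt + ∫(6*cos(4*t)) dt.
Step 4. Evaluate the standard form [assuming t > 4]: now -5*log(t - 4) + cos(4*t)/4 + ∫(5/(t - 1)) dt + ∫(1/(t + 2)) dt + ∫(-3/(t**2 + 9)) dt + ∫(6*cos(4*t)) dt.
Step 5. Evaluate the standard form [assuming t > -2]: now -5*log(t - 4) + log(t + 2) + cos(4*t)/4 + ∫(5/(t - 1)) dt + ∫(-3/(t**2 + 9)) dt + ∫(6*cos(4*t)) dt.
Step 6. Evaluate the standard form [assuming t > 1]: now -5*log(t - 4) + 5*log(t - 1) + log(t + 2) + cos(4*t)/4 + ∫(-3/(t**2 + 9)) dt + ∫(6*cos(4*t)) dt.
Step 7. Evaluate the standard form: now -5*log(t - 4) + 5*log(t - 1) + log(t + 2) + cos(4*t)/4 - atan(t/3) + ∫(6*cos(4*t)) dt.
Step 8. Evaluate the standard form: now -5*log(t - 4) + 5*log(t - 1) + log(t + 2) + 3*sin(4*t)/2 + cos(4*t)/4 - atan(t/3).
Answer: -5*log(t - 4) + 5*log(t - 1) + log(t + 2) + 3*sin(4*t)/2 + cos(4*t)/4 - atan(t/3).


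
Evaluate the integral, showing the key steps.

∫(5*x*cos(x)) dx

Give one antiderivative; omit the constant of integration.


Step 1. Integrate ∫(5*x*cos(x)) dx by parts with u = x, dv = (5*cos(x)) dx, so v = 5*sin(x): now 5*x*sin(x) + ∫(-5*sin(x)) dx.
Step 2. Evaluate the standard form: now 5*x*sin(x) + 5*cos(x).
Answer: 5*x*sin(x) + 5*cos(x).


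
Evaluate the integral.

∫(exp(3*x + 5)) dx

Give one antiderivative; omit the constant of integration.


Answer: exp(3*x + 5)/3.


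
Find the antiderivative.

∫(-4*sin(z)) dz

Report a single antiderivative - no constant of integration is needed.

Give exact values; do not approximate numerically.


Answer: 4*cos(z).


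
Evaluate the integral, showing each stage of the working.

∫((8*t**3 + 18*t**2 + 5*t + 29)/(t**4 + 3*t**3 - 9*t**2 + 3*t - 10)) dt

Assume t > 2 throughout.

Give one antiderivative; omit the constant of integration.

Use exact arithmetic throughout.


Step 1. Decompose ∫((8*t**3 + 18*t**2 + 5*t + 29)/(t**4 + 3*t**3 - 9*t**2 + 3*t - 10)) dt by partial fractions, (8*t**3 + 18*t**2 + 5*t + 29)/(t**4 + 3*t**3 - 9*t**2 + 3*t - 10) = -1/(t**2 + 1) + 3/(t + 5) + 5/(t - 2): now ∫(5/(t - 2)) dt + ∫(3/(t + 5)) dt + ∫(-1/(t**2 + 1)) dt.
Step 2. Evaluate the standard form [assuming t > -5]: now 3*log(t + 5) + ∫(5/(t - 2)) dt + ∫(-1/(t**2 + 1)) dt.
Step 3. Evaluate the standard form [assuming t > 2]: now 5*log(t - 2) + 3*log(t + 5) + ∫(-1/(t**2 + 1)) dt.
Step 4. Evaluate the standard form: now 5*log(t - 2) + 3*log(t + 5) - atan(t).
Answer: 5*log(t - 2) + 3*log(t + 5) - atan(t).


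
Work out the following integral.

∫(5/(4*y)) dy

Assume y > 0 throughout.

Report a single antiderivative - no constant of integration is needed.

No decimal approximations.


Answer: 5*log(y)/4.


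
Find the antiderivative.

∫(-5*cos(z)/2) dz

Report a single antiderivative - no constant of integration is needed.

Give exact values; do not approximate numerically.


Answer: -5*sin(z)/2.


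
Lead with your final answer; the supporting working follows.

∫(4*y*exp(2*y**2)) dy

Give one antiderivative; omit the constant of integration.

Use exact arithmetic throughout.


The answer is exp(2*y**2).
Step 1. Substitute u = y**2, turning ∫(4*y*exp(2*y**2)) dy into ∫(2*exp(2*u)) du: now ∫(2*exp(2*u)) du.
Step 2. Evaluate the standard form: now exp(2*u).
Step 3. Substitute back u = y**2: now exp(2*y**2).
Answer: exp(2*y**2).


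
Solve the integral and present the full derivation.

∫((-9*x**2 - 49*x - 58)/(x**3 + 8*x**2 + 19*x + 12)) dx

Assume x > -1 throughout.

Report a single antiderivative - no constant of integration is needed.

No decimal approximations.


Step 1. Decompose ∫((-9*x**2 - 49*x - 58)/(x**3 + 8*x**2 + 19*x + 12)) dx by partial fractions, (-9*x**2 - 49*x - 58)/(x**3 + 8*x**2 + 19*x + 12) = -2/(x + 4) - 4/(x + 3) - 3/(x + 1): now ∫(-3/(x + 1)) dx + ∫(-4/(x + 3)) dx + ∫(-2/(x + 4)) dx.
Step 2. Evaluate the standard form [assuming x > -1]: now -3*log(x + 1) + ∫(-4/(x + 3)) dx + ∫(-2/(x + 4)) dx.
Step 3. Evaluate the standard form [assuming x > -3]: now -3*log(x + 1) - 4*log(x + 3) + ∫(-2/(x + 4)) dx.
Step 4. Evaluate the standard form [assuming x > -4]: now -3*log(x + 1) - 4*log(x + 3) - 2*log(x + 4).
Answer: -3*log(x + 1) - 4*log(x + 3) - 2*log(x + 4).


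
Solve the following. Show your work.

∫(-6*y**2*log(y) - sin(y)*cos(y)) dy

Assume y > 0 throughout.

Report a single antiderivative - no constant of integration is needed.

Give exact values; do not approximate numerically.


Step 1. Rewrite: now ∫(-6*y**2*log(y)) dy + ∫(-sin(y)*cos(y)) dy.
Step 2. Integrate ∫(-6*y**2*log(y)) dy by parts with u = log(y), dv = (-6*y**2) dy, so v = -2*y**3 [assuming y > 0]: now -2*y**3*log(y) + ∫(2*y**2) dy + ∫(-sin(y)*cos(y)) dy.
Step 3. Evaluate the standard form: now -2*y**3*log(y) + 2*y**3/3 + ∫(-sin(y)*cos(y)) dy.
Step 4. Substitute u = sin(y), turning ∫(-sin(y)*cos(y)) dy into ∫(-u) du: now -2*y**3*log(y) + 2*y**3/3 + ∫(-u) du.
Step 5. Evaluate the standard form: now -u**2/2 - 2*y**3*log(y) + 2*y**3/3.
Step 6. Substitute back u = sin(y): now -2*y**3*log(y) + 2*y**3/3 - sin(y)**2/2.
Answer: -2*y**3*log(y) + 2*y**3/3 - sin(y)**2/2.
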